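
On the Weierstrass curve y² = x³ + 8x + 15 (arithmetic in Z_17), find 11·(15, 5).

Write G = (15, 5).
Repeated addition: build up to 11G.
2G: tangent at (15, 5): λ = (3·15² + 8)/(2·5) ≡ 3/10. 10⁻¹ ≡ 12 (mod 17), so λ ≡ 3·12 ≡ 2.
  x = λ² - 15 - 15 = 4 - 30 ≡ 8; y = λ·(15 - 8) - 5 ≡ 9. → (8, 9)
3G: (8, 9) + (15, 5). λ = (5 - 9)/(15 - 8) ≡ 13/7 mod 17. 7⁻¹ ≡ 5 (mod 17), so λ ≡ 14.
  x = λ² - 8 - 15 = 196 - 23 ≡ 3; y = λ·(8 - 3) - 9 ≡ 10. → (3, 10)
4G: (3, 10) + (15, 5). λ = (5 - 10)/(15 - 3) ≡ 12/12 mod 17. 12⁻¹ ≡ 10 (mod 17), so λ ≡ 1.
  x = λ² - 3 - 15 = 1 - 18 ≡ 0; y = λ·(3 - 0) - 10 ≡ 10. → (0, 10)
5G: (0, 10) + (15, 5). λ = (5 - 10)/(15 - 0) ≡ 12/15 mod 17. 15⁻¹ ≡ 8 (mod 17), so λ ≡ 11.
  x = λ² - 0 - 15 = 121 - 15 ≡ 4; y = λ·(0 - 4) - 10 ≡ 14. → (4, 14)
6G: (4, 14) + (15, 5). λ = (5 - 14)/(15 - 4) ≡ 8/11 mod 17. 11⁻¹ ≡ 14 (mod 17) since 11·14 = 154 ≡ 1, so λ ≡ 10.
  x = λ² - 4 - 15 = 100 - 19 ≡ 13; y = λ·(4 - 13) - 14 ≡ 15. → (13, 15)
7G: (13, 15) + (15, 5). λ = (5 - 15)/(15 - 13) ≡ 7/2 mod 17. 2⁻¹ ≡ 9 (mod 17), so λ ≡ 12.
  x = λ² - 13 - 15 = 144 - 28 ≡ 14; y = λ·(13 - 14) - 15 ≡ 7. → (14, 7)
8G: (14, 7) + (15, 5). λ = (5 - 7)/(15 - 14) ≡ 15/1 mod 17. 1⁻¹ ≡ 1 (mod 17) since 1·1 = 1 ≡ 1, so λ ≡ 15.
  x = λ² - 14 - 15 = 225 - 29 ≡ 9; y = λ·(14 - 9) - 7 ≡ 0. → (9, 0)
9G: (9, 0) + (15, 5). λ = (5 - 0)/(15 - 9) ≡ 5/6 mod 17. 6⁻¹ ≡ 3 (mod 17), so λ ≡ 15.
  x = λ² - 9 - 15 = 225 - 24 ≡ 14; y = λ·(9 - 14) - 0 ≡ 10. → (14, 10)
10G: (14, 10) + (15, 5). λ = (5 - 10)/(15 - 14) ≡ 12/1 mod 17. 1⁻¹ ≡ 1 (mod 17) since 1·1 = 1 ≡ 1, so λ ≡ 12.
  x = λ² - 14 - 15 = 144 - 29 ≡ 13; y = λ·(14 - 13) - 10 ≡ 2. → (13, 2)
11G: (13, 2) + (15, 5). λ = (5 - 2)/(15 - 13) ≡ 3/2 mod 17. 2⁻¹ ≡ 9 (mod 17) since 2·9 = 18 ≡ 1, so λ ≡ 10.
  x = λ² - 13 - 15 = 100 - 28 ≡ 4; y = λ·(13 - 4) - 2 ≡ 3. → (4, 3)

(4, 3)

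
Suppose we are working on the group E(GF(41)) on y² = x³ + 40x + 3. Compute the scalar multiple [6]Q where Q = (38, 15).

Double-and-add on 6 = (110)₂. Start with Q = (38, 15) for the leading 1-bit.
double: tangent at (38, 15): λ = (3·38² + 40)/(2·15) ≡ 26/30. 30⁻¹ ≡ 26 (mod 41), so λ ≡ 26·26 ≡ 20.
  x = λ² - 38 - 38 = 400 - 76 ≡ 37; y = λ·(38 - 37) - 15 ≡ 5. → (37, 5)
add Q: (37, 5) + (38, 15). λ = (15 - 5)/(38 - 37) ≡ 10/1 mod 41. 1⁻¹ ≡ 1 (mod 41), so λ ≡ 10.
  x = λ² - 37 - 38 = 100 - 75 ≡ 25; y = λ·(37 - 25) - 5 ≡ 33. → (25, 33)
double: tangent at (25, 33): λ = (3·25² + 40)/(2·33) ≡ 29/25. 25⁻¹ ≡ 23 (mod 41) since 25·23 = 575 ≡ 1, so λ ≡ 29·23 ≡ 11.
  x = λ² - 25 - 25 = 121 - 50 ≡ 30; y = λ·(25 - 30) - 33 ≡ 35. → (30, 35)

(30, 35)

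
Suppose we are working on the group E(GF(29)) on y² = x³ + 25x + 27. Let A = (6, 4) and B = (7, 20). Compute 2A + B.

First 2A:
Repeated addition: build up to 2A.
2A: tangent at (6, 4): λ = (3·6² + 25)/(2·4) ≡ 17/8. 8⁻¹ ≡ 11 (mod 29), so λ ≡ 17·11 ≡ 13.
  x = λ² - 6 - 6 = 169 - 12 ≡ 12; y = λ·(6 - 12) - 4 ≡ 5. → (12, 5)
2A = (12, 5).
Finally 2A + B:
(12, 5) + (7, 20). λ = (20 - 5)/(7 - 12) ≡ 15/24 mod 29. 24⁻¹ ≡ 23 (mod 29), so λ ≡ 26.
  x = λ² - 12 - 7 = 676 - 19 ≡ 19; y = λ·(12 - 19) - 5 ≡ 16. → (19, 16)

(19, 16)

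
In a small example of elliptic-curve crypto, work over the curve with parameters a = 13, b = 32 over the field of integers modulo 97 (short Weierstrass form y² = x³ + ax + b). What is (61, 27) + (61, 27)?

tangent at (61, 27): λ = (3·61² + 13)/(2·27) ≡ 21/54. 54⁻¹ ≡ 9 (mod 97), so λ ≡ 21·9 ≡ 92.
  x = λ² - 61 - 61 = 8464 - 122 ≡ 0; y = λ·(61 - 0) - 27 ≡ 56. → (0, 56)

(0, 56)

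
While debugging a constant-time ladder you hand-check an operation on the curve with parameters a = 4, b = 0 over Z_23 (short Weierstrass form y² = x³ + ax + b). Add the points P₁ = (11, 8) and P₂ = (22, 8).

(13, 15)

(11, 8) + (22, 8). λ = (8 - 8)/(22 - 11) ≡ 0/11 mod 23. 11⁻¹ ≡ 21 (mod 23) since 11·21 = 231 ≡ 1, so λ ≡ 0.
  x = λ² - 11 - 22 = 0 - 33 ≡ 13; y = λ·(11 - 13) - 8 ≡ 15. → (13, 15)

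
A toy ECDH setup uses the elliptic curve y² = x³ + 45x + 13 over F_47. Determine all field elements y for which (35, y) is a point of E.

x³ + 45x + 13 = 44463 ≡ 1 (mod 47).
Square roots of 1 mod 47: 1 and 46 (since 1² = 1 ≡ 1).

1, 46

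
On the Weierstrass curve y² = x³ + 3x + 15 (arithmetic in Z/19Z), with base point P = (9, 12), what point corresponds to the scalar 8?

Double-and-add on 8 = (1000)₂. Start with P = (9, 12) for the leading 1-bit.
double: tangent at (9, 12): λ = (3·9² + 3)/(2·12) ≡ 18/5. 5⁻¹ ≡ 4 (mod 19) since 5·4 = 20 ≡ 1, so λ ≡ 18·4 ≡ 15.
  x = λ² - 9 - 9 = 225 - 18 ≡ 17; y = λ·(9 - 17) - 12 ≡ 1. → (17, 1)
double: tangent at (17, 1): λ = (3·17² + 3)/(2·1) ≡ 15/2. 2⁻¹ ≡ 10 (mod 19) since 2·10 = 20 ≡ 1, so λ ≡ 15·10 ≡ 17.
  x = λ² - 17 - 17 = 289 - 34 ≡ 8; y = λ·(17 - 8) - 1 ≡ 0. → (8, 0)
double: (8, 0) + (8, 0): same x and y₁ ≡ -y₂, so the sum is the point at infinity.

O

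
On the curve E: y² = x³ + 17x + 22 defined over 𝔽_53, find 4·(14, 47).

(48, 36)

Write Q = (14, 47).
Repeated addition: build up to 4Q.
2Q: tangent at (14, 47): λ = (3·14² + 17)/(2·47) ≡ 22/41. 41⁻¹ ≡ 22 (mod 53), so λ ≡ 22·22 ≡ 7.
  x = λ² - 14 - 14 = 49 - 28 ≡ 21; y = λ·(14 - 21) - 47 ≡ 10. → (21, 10)
3Q: (21, 10) + (14, 47). λ = (47 - 10)/(14 - 21) ≡ 37/46 mod 53. 46⁻¹ ≡ 15 (mod 53), so λ ≡ 25.
  x = λ² - 21 - 14 = 625 - 35 ≡ 7; y = λ·(21 - 7) - 10 ≡ 22. → (7, 22)
4Q: (7, 22) + (14, 47). λ = (47 - 22)/(14 - 7) ≡ 25/7 mod 53. 7⁻¹ ≡ 38 (mod 53), so λ ≡ 49.
  x = λ² - 7 - 14 = 2401 - 21 ≡ 48; y = λ·(7 - 48) - 22 ≡ 36. → (48, 36)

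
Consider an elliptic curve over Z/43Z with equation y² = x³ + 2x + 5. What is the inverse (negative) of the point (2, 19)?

-(2, 19) = (2, -19 mod 43) = (2, 24).

(2, 24)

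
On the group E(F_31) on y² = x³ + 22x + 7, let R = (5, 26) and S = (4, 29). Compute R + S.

(5, 26) + (4, 29). λ = (29 - 26)/(4 - 5) ≡ 3/30 mod 31. 30⁻¹ ≡ 30 (mod 31), so λ ≡ 28.
  x = λ² - 5 - 4 = 784 - 9 ≡ 0; y = λ·(5 - 0) - 26 ≡ 21. → (0, 21)

(0, 21)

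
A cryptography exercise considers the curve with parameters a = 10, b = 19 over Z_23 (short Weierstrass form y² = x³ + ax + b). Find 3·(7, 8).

Write G = (7, 8).
Repeated addition: build up to 3G.
2G: tangent at (7, 8): λ = (3·7² + 10)/(2·8) ≡ 19/16. 16⁻¹ ≡ 13 (mod 23), so λ ≡ 19·13 ≡ 17.
  x = λ² - 7 - 7 = 289 - 14 ≡ 22; y = λ·(7 - 22) - 8 ≡ 13. → (22, 13)
3G: (22, 13) + (7, 8). λ = (8 - 13)/(7 - 22) ≡ 18/8 mod 23. 8⁻¹ ≡ 3 (mod 23), so λ ≡ 8.
  x = λ² - 22 - 7 = 64 - 29 ≡ 12; y = λ·(22 - 12) - 13 ≡ 21. → (12, 21)

(12, 21)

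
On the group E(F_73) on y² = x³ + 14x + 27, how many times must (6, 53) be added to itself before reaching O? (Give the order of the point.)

5

2P: tangent at (6, 53): λ = (3·6² + 14)/(2·53) ≡ 49/33. 33⁻¹ ≡ 31 (mod 73) since 33·31 = 1023 ≡ 1, so λ ≡ 49·31 ≡ 59.
  x = λ² - 6 - 6 = 3481 - 12 ≡ 38; y = λ·(6 - 38) - 53 ≡ 30. → (38, 30)
3P: (38, 30) + (6, 53). λ = (53 - 30)/(6 - 38) ≡ 23/41 mod 73. 41⁻¹ ≡ 57 (mod 73) since 41·57 = 2337 ≡ 1, so λ ≡ 70.
  x = λ² - 38 - 6 = 4900 - 44 ≡ 38; y = λ·(38 - 38) - 30 ≡ 43. → (38, 43)
4P: (38, 43) + (6, 53). λ = (53 - 43)/(6 - 38) ≡ 10/41 mod 73. 41⁻¹ ≡ 57 (mod 73), so λ ≡ 59.
  x = λ² - 38 - 6 = 3481 - 44 ≡ 6; y = λ·(38 - 6) - 43 ≡ 20. → (6, 20)
5P: (6, 20) + (6, 53): same x and y₁ ≡ -y₂, so the sum is O.
5P = O, so the order is 5.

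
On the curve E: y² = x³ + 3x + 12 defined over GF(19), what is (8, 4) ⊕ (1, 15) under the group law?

(8, 4) + (1, 15). λ = (15 - 4)/(1 - 8) ≡ 11/12 mod 19. 12⁻¹ ≡ 8 (mod 19), so λ ≡ 12.
  x = λ² - 8 - 1 = 144 - 9 ≡ 2; y = λ·(8 - 2) - 4 ≡ 11. → (2, 11)

(2, 11)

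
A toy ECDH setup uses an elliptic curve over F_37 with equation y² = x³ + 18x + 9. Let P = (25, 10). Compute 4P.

Repeated addition: build up to 4P.
2P: tangent at (25, 10): λ = (3·25² + 18)/(2·10) ≡ 6/20. 20⁻¹ ≡ 13 (mod 37), so λ ≡ 6·13 ≡ 4.
  x = λ² - 25 - 25 = 16 - 50 ≡ 3; y = λ·(25 - 3) - 10 ≡ 4. → (3, 4)
3P: (3, 4) + (25, 10). λ = (10 - 4)/(25 - 3) ≡ 6/22 mod 37. 22⁻¹ ≡ 32 (mod 37), so λ ≡ 7.
  x = λ² - 3 - 25 = 49 - 28 ≡ 21; y = λ·(3 - 21) - 4 ≡ 18. → (21, 18)
4P: (21, 18) + (25, 10). λ = (10 - 18)/(25 - 21) ≡ 29/4 mod 37. 4⁻¹ ≡ 28 (mod 37) since 4·28 = 112 ≡ 1, so λ ≡ 35.
  x = λ² - 21 - 25 = 1225 - 46 ≡ 32; y = λ·(21 - 32) - 18 ≡ 4. → (32, 4)

(32, 4)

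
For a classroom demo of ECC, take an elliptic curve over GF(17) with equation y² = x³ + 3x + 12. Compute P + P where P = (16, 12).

(1, 13)

tangent at (16, 12): λ = (3·16² + 3)/(2·12) ≡ 6/7. 7⁻¹ ≡ 5 (mod 17) since 7·5 = 35 ≡ 1, so λ ≡ 6·5 ≡ 13.
  x = λ² - 16 - 16 = 169 - 32 ≡ 1; y = λ·(16 - 1) - 12 ≡ 13. → (1, 13)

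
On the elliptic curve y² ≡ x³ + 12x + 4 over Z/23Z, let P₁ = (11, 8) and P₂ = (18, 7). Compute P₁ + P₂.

(11, 8) + (18, 7). λ = (7 - 8)/(18 - 11) ≡ 22/7 mod 23. 7⁻¹ ≡ 10 (mod 23), so λ ≡ 13.
  x = λ² - 11 - 18 = 169 - 29 ≡ 2; y = λ·(11 - 2) - 8 ≡ 17. → (2, 17)

(2, 17)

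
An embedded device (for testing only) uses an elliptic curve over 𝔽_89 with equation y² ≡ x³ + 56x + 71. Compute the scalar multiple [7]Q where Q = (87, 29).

(26, 18)

Double-and-add on 7 = (111)₂. Start with Q = (87, 29) for the leading 1-bit.
double: tangent at (87, 29): λ = (3·87² + 56)/(2·29) ≡ 68/58. 58⁻¹ ≡ 66 (mod 89) since 58·66 = 3828 ≡ 1, so λ ≡ 68·66 ≡ 38.
  x = λ² - 87 - 87 = 1444 - 174 ≡ 24; y = λ·(87 - 24) - 29 ≡ 51. → (24, 51)
add Q: (24, 51) + (87, 29). λ = (29 - 51)/(87 - 24) ≡ 67/63 mod 89. 63⁻¹ ≡ 65 (mod 89), so λ ≡ 83.
  x = λ² - 24 - 87 = 6889 - 111 ≡ 14; y = λ·(24 - 14) - 51 ≡ 67. → (14, 67)
double: tangent at (14, 67): λ = (3·14² + 56)/(2·67) ≡ 21/45. 45⁻¹ ≡ 2 (mod 89) since 45·2 = 90 ≡ 1, so λ ≡ 21·2 ≡ 42.
  x = λ² - 14 - 14 = 1764 - 28 ≡ 45; y = λ·(14 - 45) - 67 ≡ 55. → (45, 55)
add Q: (45, 55) + (87, 29). λ = (29 - 55)/(87 - 45) ≡ 63/42 mod 89. 42⁻¹ ≡ 53 (mod 89), so λ ≡ 46.
  x = λ² - 45 - 87 = 2116 - 132 ≡ 26; y = λ·(45 - 26) - 55 ≡ 18. → (26, 18)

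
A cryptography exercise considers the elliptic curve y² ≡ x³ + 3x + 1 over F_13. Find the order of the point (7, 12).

2P: tangent at (7, 12): λ = (3·7² + 3)/(2·12) ≡ 7/11. 11⁻¹ ≡ 6 (mod 13), so λ ≡ 7·6 ≡ 3.
  x = λ² - 7 - 7 = 9 - 14 ≡ 8; y = λ·(7 - 8) - 12 ≡ 11. → (8, 11)
3P: (8, 11) + (7, 12). λ = (12 - 11)/(7 - 8) ≡ 1/12 mod 13. 12⁻¹ ≡ 12 (mod 13) since 12·12 = 144 ≡ 1, so λ ≡ 12.
  x = λ² - 8 - 7 = 144 - 15 ≡ 12; y = λ·(8 - 12) - 11 ≡ 6. → (12, 6)
4P: (12, 6) + (7, 12). λ = (12 - 6)/(7 - 12) ≡ 6/8 mod 13. 8⁻¹ ≡ 5 (mod 13), so λ ≡ 4.
  x = λ² - 12 - 7 = 16 - 19 ≡ 10; y = λ·(12 - 10) - 6 ≡ 2. → (10, 2)
5P: (10, 2) + (7, 12). λ = (12 - 2)/(7 - 10) ≡ 10/10 mod 13. 10⁻¹ ≡ 4 (mod 13), so λ ≡ 1.
  x = λ² - 10 - 7 = 1 - 17 ≡ 10; y = λ·(10 - 10) - 2 ≡ 11. → (10, 11)
6P: (10, 11) + (7, 12). λ = (12 - 11)/(7 - 10) ≡ 1/10 mod 13. 10⁻¹ ≡ 4 (mod 13), so λ ≡ 4.
  x = λ² - 10 - 7 = 16 - 17 ≡ 12; y = λ·(10 - 12) - 11 ≡ 7. → (12, 7)
7P: (12, 7) + (7, 12). λ = (12 - 7)/(7 - 12) ≡ 5/8 mod 13. 8⁻¹ ≡ 5 (mod 13) since 8·5 = 40 ≡ 1, so λ ≡ 12.
  x = λ² - 12 - 7 = 144 - 19 ≡ 8; y = λ·(12 - 8) - 7 ≡ 2. → (8, 2)
8P: (8, 2) + (7, 12). λ = (12 - 2)/(7 - 8) ≡ 10/12 mod 13. 12⁻¹ ≡ 12 (mod 13) since 12·12 = 144 ≡ 1, so λ ≡ 3.
  x = λ² - 8 - 7 = 9 - 15 ≡ 7; y = λ·(8 - 7) - 2 ≡ 1. → (7, 1)
9P: (7, 1) + (7, 12): same x and y₁ ≡ -y₂, so the sum is ∞.
9P = ∞, so the order is 9.

9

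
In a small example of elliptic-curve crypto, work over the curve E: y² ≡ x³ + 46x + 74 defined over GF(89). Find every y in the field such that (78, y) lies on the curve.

x³ + 46x + 74 = 478214 ≡ 17 (mod 89).
Square roots of 17 mod 89: 27 and 62 (since 27² = 729 ≡ 17).

27, 62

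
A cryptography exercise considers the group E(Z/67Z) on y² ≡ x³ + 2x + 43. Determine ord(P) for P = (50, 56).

7

2P: tangent at (50, 56): λ = (3·50² + 2)/(2·56) ≡ 65/45. 45⁻¹ ≡ 3 (mod 67), so λ ≡ 65·3 ≡ 61.
  x = λ² - 50 - 50 = 3721 - 100 ≡ 3; y = λ·(50 - 3) - 56 ≡ 64. → (3, 64)
3P: (3, 64) + (50, 56). λ = (56 - 64)/(50 - 3) ≡ 59/47 mod 67. 47⁻¹ ≡ 10 (mod 67) since 47·10 = 470 ≡ 1, so λ ≡ 54.
  x = λ² - 3 - 50 = 2916 - 53 ≡ 49; y = λ·(3 - 49) - 64 ≡ 65. → (49, 65)
4P: (49, 65) + (50, 56). λ = (56 - 65)/(50 - 49) ≡ 58/1 mod 67. 1⁻¹ ≡ 1 (mod 67) since 1·1 = 1 ≡ 1, so λ ≡ 58.
  x = λ² - 49 - 50 = 3364 - 99 ≡ 49; y = λ·(49 - 49) - 65 ≡ 2. → (49, 2)
5P: (49, 2) + (50, 56). λ = (56 - 2)/(50 - 49) ≡ 54/1 mod 67. 1⁻¹ ≡ 1 (mod 67) since 1·1 = 1 ≡ 1, so λ ≡ 54.
  x = λ² - 49 - 50 = 2916 - 99 ≡ 3; y = λ·(49 - 3) - 2 ≡ 3. → (3, 3)
6P: (3, 3) + (50, 56). λ = (56 - 3)/(50 - 3) ≡ 53/47 mod 67. 47⁻¹ ≡ 10 (mod 67), so λ ≡ 61.
  x = λ² - 3 - 50 = 3721 - 53 ≡ 50; y = λ·(3 - 50) - 3 ≡ 11. → (50, 11)
7P: (50, 11) + (50, 56): same x and y₁ ≡ -y₂, so the sum is 𝒪.
7P = 𝒪, so the order is 7.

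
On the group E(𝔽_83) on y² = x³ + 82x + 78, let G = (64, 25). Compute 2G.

(14, 61)

tangent at (64, 25): λ = (3·64² + 82)/(2·25) ≡ 3/50. 50⁻¹ ≡ 5 (mod 83), so λ ≡ 3·5 ≡ 15.
  x = λ² - 64 - 64 = 225 - 128 ≡ 14; y = λ·(64 - 14) - 25 ≡ 61. → (14, 61)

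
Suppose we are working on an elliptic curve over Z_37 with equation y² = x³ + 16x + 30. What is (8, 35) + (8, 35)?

(24, 20)

tangent at (8, 35): λ = (3·8² + 16)/(2·35) ≡ 23/33. 33⁻¹ ≡ 9 (mod 37), so λ ≡ 23·9 ≡ 22.
  x = λ² - 8 - 8 = 484 - 16 ≡ 24; y = λ·(8 - 24) - 35 ≡ 20. → (24, 20)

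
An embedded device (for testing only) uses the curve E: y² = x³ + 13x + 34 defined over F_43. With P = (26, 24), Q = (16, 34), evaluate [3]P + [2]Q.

(5, 40)

First 3P:
Repeated addition: build up to 3P.
2P: tangent at (26, 24): λ = (3·26² + 13)/(2·24) ≡ 20/5. 5⁻¹ ≡ 26 (mod 43), so λ ≡ 20·26 ≡ 4.
  x = λ² - 26 - 26 = 16 - 52 ≡ 7; y = λ·(26 - 7) - 24 ≡ 9. → (7, 9)
3P: (7, 9) + (26, 24). λ = (24 - 9)/(26 - 7) ≡ 15/19 mod 43. 19⁻¹ ≡ 34 (mod 43), so λ ≡ 37.
  x = λ² - 7 - 26 = 1369 - 33 ≡ 3; y = λ·(7 - 3) - 9 ≡ 10. → (3, 10)
3P = (3, 10).
Next 2Q:
Repeated addition: build up to 2Q.
2Q: tangent at (16, 34): λ = (3·16² + 13)/(2·34) ≡ 7/25. 25⁻¹ ≡ 31 (mod 43), so λ ≡ 7·31 ≡ 2.
  x = λ² - 16 - 16 = 4 - 32 ≡ 15; y = λ·(16 - 15) - 34 ≡ 11. → (15, 11)
2Q = (15, 11).
Finally 3P + 2Q:
(3, 10) + (15, 11). λ = (11 - 10)/(15 - 3) ≡ 1/12 mod 43. 12⁻¹ ≡ 18 (mod 43) since 12·18 = 216 ≡ 1, so λ ≡ 18.
  x = λ² - 3 - 15 = 324 - 18 ≡ 5; y = λ·(3 - 5) - 10 ≡ 40. → (5, 40)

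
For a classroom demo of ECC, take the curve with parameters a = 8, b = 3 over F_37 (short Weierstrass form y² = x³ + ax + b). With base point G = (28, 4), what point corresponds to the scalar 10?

(9, 8)

Repeated addition: build up to 10G.
2G: tangent at (28, 4): λ = (3·28² + 8)/(2·4) ≡ 29/8. 8⁻¹ ≡ 14 (mod 37), so λ ≡ 29·14 ≡ 36.
  x = λ² - 28 - 28 = 1296 - 56 ≡ 19; y = λ·(28 - 19) - 4 ≡ 24. → (19, 24)
3G: (19, 24) + (28, 4). λ = (4 - 24)/(28 - 19) ≡ 17/9 mod 37. 9⁻¹ ≡ 33 (mod 37), so λ ≡ 6.
  x = λ² - 19 - 28 = 36 - 47 ≡ 26; y = λ·(19 - 26) - 24 ≡ 8. → (26, 8)
4G: (26, 8) + (28, 4). λ = (4 - 8)/(28 - 26) ≡ 33/2 mod 37. 2⁻¹ ≡ 19 (mod 37) since 2·19 = 38 ≡ 1, so λ ≡ 35.
  x = λ² - 26 - 28 = 1225 - 54 ≡ 24; y = λ·(26 - 24) - 8 ≡ 25. → (24, 25)
5G: (24, 25) + (28, 4). λ = (4 - 25)/(28 - 24) ≡ 16/4 mod 37. 4⁻¹ ≡ 28 (mod 37), so λ ≡ 4.
  x = λ² - 24 - 28 = 16 - 52 ≡ 1; y = λ·(24 - 1) - 25 ≡ 30. → (1, 30)
6G: (1, 30) + (28, 4). λ = (4 - 30)/(28 - 1) ≡ 11/27 mod 37. 27⁻¹ ≡ 11 (mod 37), so λ ≡ 10.
  x = λ² - 1 - 28 = 100 - 29 ≡ 34; y = λ·(1 - 34) - 30 ≡ 10. → (34, 10)
7G: (34, 10) + (28, 4). λ = (4 - 10)/(28 - 34) ≡ 31/31 mod 37. 31⁻¹ ≡ 6 (mod 37) since 31·6 = 186 ≡ 1, so λ ≡ 1.
  x = λ² - 34 - 28 = 1 - 62 ≡ 13; y = λ·(34 - 13) - 10 ≡ 11. → (13, 11)
8G: (13, 11) + (28, 4). λ = (4 - 11)/(28 - 13) ≡ 30/15 mod 37. 15⁻¹ ≡ 5 (mod 37) since 15·5 = 75 ≡ 1, so λ ≡ 2.
  x = λ² - 13 - 28 = 4 - 41 ≡ 0; y = λ·(13 - 0) - 11 ≡ 15. → (0, 15)
9G: (0, 15) + (28, 4). λ = (4 - 15)/(28 - 0) ≡ 26/28 mod 37. 28⁻¹ ≡ 4 (mod 37) since 28·4 = 112 ≡ 1, so λ ≡ 30.
  x = λ² - 0 - 28 = 900 - 28 ≡ 21; y = λ·(0 - 21) - 15 ≡ 21. → (21, 21)
10G: (21, 21) + (28, 4). λ = (4 - 21)/(28 - 21) ≡ 20/7 mod 37. 7⁻¹ ≡ 16 (mod 37), so λ ≡ 24.
  x = λ² - 21 - 28 = 576 - 49 ≡ 9; y = λ·(21 - 9) - 21 ≡ 8. → (9, 8)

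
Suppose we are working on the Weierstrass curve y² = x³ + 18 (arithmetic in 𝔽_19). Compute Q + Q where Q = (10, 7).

(8, 6)

tangent at (10, 7): λ = (3·10² + 0)/(2·7) ≡ 15/14. 14⁻¹ ≡ 15 (mod 19), so λ ≡ 15·15 ≡ 16.
  x = λ² - 10 - 10 = 256 - 20 ≡ 8; y = λ·(10 - 8) - 7 ≡ 6. → (8, 6)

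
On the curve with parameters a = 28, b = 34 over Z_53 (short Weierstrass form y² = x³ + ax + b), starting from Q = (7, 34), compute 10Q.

(30, 46)

Double-and-add on 10 = (1010)₂. Start with Q = (7, 34) for the leading 1-bit.
double: tangent at (7, 34): λ = (3·7² + 28)/(2·34) ≡ 16/15. 15⁻¹ ≡ 46 (mod 53) since 15·46 = 690 ≡ 1, so λ ≡ 16·46 ≡ 47.
  x = λ² - 7 - 7 = 2209 - 14 ≡ 22; y = λ·(7 - 22) - 34 ≡ 3. → (22, 3)
double: tangent at (22, 3): λ = (3·22² + 28)/(2·3) ≡ 49/6. 6⁻¹ ≡ 9 (mod 53), so λ ≡ 49·9 ≡ 17.
  x = λ² - 22 - 22 = 289 - 44 ≡ 33; y = λ·(22 - 33) - 3 ≡ 22. → (33, 22)
add Q: (33, 22) + (7, 34). λ = (34 - 22)/(7 - 33) ≡ 12/27 mod 53. 27⁻¹ ≡ 2 (mod 53), so λ ≡ 24.
  x = λ² - 33 - 7 = 576 - 40 ≡ 6; y = λ·(33 - 6) - 22 ≡ 43. → (6, 43)
double: tangent at (6, 43): λ = (3·6² + 28)/(2·43) ≡ 30/33. 33⁻¹ ≡ 45 (mod 53) since 33·45 = 1485 ≡ 1, so λ ≡ 30·45 ≡ 25.
  x = λ² - 6 - 6 = 625 - 12 ≡ 30; y = λ·(6 - 30) - 43 ≡ 46. → (30, 46)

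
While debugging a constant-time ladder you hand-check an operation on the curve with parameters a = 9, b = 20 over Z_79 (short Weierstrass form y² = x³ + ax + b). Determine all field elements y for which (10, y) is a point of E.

2, 77

x³ + 9x + 20 = 1110 ≡ 4 (mod 79).
Square roots of 4 mod 79: 2 and 77 (since 2² = 4 ≡ 4).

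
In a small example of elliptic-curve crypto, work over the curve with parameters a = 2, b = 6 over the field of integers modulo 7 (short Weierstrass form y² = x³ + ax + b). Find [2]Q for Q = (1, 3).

tangent at (1, 3): λ = (3·1² + 2)/(2·3) ≡ 5/6. 6⁻¹ ≡ 6 (mod 7), so λ ≡ 5·6 ≡ 2.
  x = λ² - 1 - 1 = 4 - 2 ≡ 2; y = λ·(1 - 2) - 3 ≡ 2. → (2, 2)

(2, 2)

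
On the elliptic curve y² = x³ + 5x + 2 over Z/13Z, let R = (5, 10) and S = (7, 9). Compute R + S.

(5, 10) + (7, 9). λ = (9 - 10)/(7 - 5) ≡ 12/2 mod 13. 2⁻¹ ≡ 7 (mod 13), so λ ≡ 6.
  x = λ² - 5 - 7 = 36 - 12 ≡ 11; y = λ·(5 - 11) - 10 ≡ 6. → (11, 6)

(11, 6)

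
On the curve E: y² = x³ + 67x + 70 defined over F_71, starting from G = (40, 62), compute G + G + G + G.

Double-and-add on 4 = (100)₂. Start with G = (40, 62) for the leading 1-bit.
double: tangent at (40, 62): λ = (3·40² + 67)/(2·62) ≡ 39/53. 53⁻¹ ≡ 67 (mod 71), so λ ≡ 39·67 ≡ 57.
  x = λ² - 40 - 40 = 3249 - 80 ≡ 45; y = λ·(40 - 45) - 62 ≡ 8. → (45, 8)
double: tangent at (45, 8): λ = (3·45² + 67)/(2·8) ≡ 36/16. 16⁻¹ ≡ 40 (mod 71) since 16·40 = 640 ≡ 1, so λ ≡ 36·40 ≡ 20.
  x = λ² - 45 - 45 = 400 - 90 ≡ 26; y = λ·(45 - 26) - 8 ≡ 17. → (26, 17)

(26, 17)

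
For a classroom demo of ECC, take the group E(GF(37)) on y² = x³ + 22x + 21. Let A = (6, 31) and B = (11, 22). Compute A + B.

(6, 31) + (11, 22). λ = (22 - 31)/(11 - 6) ≡ 28/5 mod 37. 5⁻¹ ≡ 15 (mod 37) since 5·15 = 75 ≡ 1, so λ ≡ 13.
  x = λ² - 6 - 11 = 169 - 17 ≡ 4; y = λ·(6 - 4) - 31 ≡ 32. → (4, 32)

(4, 32)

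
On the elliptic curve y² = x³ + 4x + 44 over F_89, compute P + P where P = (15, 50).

tangent at (15, 50): λ = (3·15² + 4)/(2·50) ≡ 56/11. 11⁻¹ ≡ 81 (mod 89) since 11·81 = 891 ≡ 1, so λ ≡ 56·81 ≡ 86.
  x = λ² - 15 - 15 = 7396 - 30 ≡ 68; y = λ·(15 - 68) - 50 ≡ 20. → (68, 20)

(68, 20)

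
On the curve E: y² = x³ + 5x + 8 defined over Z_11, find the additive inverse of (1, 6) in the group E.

-(1, 6) = (1, -6 mod 11) = (1, 5).

(1, 5)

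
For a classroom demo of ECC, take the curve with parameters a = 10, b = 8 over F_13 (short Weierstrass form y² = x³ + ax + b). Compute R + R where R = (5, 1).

(12, 7)

tangent at (5, 1): λ = (3·5² + 10)/(2·1) ≡ 7/2. 2⁻¹ ≡ 7 (mod 13), so λ ≡ 7·7 ≡ 10.
  x = λ² - 5 - 5 = 100 - 10 ≡ 12; y = λ·(5 - 12) - 1 ≡ 7. → (12, 7)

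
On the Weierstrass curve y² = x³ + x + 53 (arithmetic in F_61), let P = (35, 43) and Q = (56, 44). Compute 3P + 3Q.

First 3P:
Repeated addition: build up to 3P.
2P: tangent at (35, 43): λ = (3·35² + 1)/(2·43) ≡ 16/25. 25⁻¹ ≡ 22 (mod 61), so λ ≡ 16·22 ≡ 47.
  x = λ² - 35 - 35 = 2209 - 70 ≡ 4; y = λ·(35 - 4) - 43 ≡ 11. → (4, 11)
3P: (4, 11) + (35, 43). λ = (43 - 11)/(35 - 4) ≡ 32/31 mod 61. 31⁻¹ ≡ 2 (mod 61) since 31·2 = 62 ≡ 1, so λ ≡ 3.
  x = λ² - 4 - 35 = 9 - 39 ≡ 31; y = λ·(4 - 31) - 11 ≡ 30. → (31, 30)
3P = (31, 30).
Next 3Q:
Repeated addition: build up to 3Q.
2Q: tangent at (56, 44): λ = (3·56² + 1)/(2·44) ≡ 15/27. 27⁻¹ ≡ 52 (mod 61) since 27·52 = 1404 ≡ 1, so λ ≡ 15·52 ≡ 48.
  x = λ² - 56 - 56 = 2304 - 112 ≡ 57; y = λ·(56 - 57) - 44 ≡ 30. → (57, 30)
3Q: (57, 30) + (56, 44). λ = (44 - 30)/(56 - 57) ≡ 14/60 mod 61. 60⁻¹ ≡ 60 (mod 61), so λ ≡ 47.
  x = λ² - 57 - 56 = 2209 - 113 ≡ 22; y = λ·(57 - 22) - 30 ≡ 29. → (22, 29)
3Q = (22, 29).
Finally 3P + 3Q:
(31, 30) + (22, 29). λ = (29 - 30)/(22 - 31) ≡ 60/52 mod 61. 52⁻¹ ≡ 27 (mod 61), so λ ≡ 34.
  x = λ² - 31 - 22 = 1156 - 53 ≡ 5; y = λ·(31 - 5) - 30 ≡ 0. → (5, 0)

(5, 0)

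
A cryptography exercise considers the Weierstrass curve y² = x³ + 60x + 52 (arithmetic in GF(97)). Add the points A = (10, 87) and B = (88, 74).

(61, 67)

(10, 87) + (88, 74). λ = (74 - 87)/(88 - 10) ≡ 84/78 mod 97. 78⁻¹ ≡ 51 (mod 97), so λ ≡ 16.
  x = λ² - 10 - 88 = 256 - 98 ≡ 61; y = λ·(10 - 61) - 87 ≡ 67. → (61, 67)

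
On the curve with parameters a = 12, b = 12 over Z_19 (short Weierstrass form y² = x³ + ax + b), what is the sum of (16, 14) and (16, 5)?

O

The two points share x = 16 and their y-coordinates satisfy 14 + 5 ≡ 0 (mod 19), so they are inverses. Their sum is the point at infinity.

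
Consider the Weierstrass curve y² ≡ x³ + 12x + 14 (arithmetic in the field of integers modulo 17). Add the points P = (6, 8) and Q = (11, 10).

(6, 8) + (11, 10). λ = (10 - 8)/(11 - 6) ≡ 2/5 mod 17. 5⁻¹ ≡ 7 (mod 17) since 5·7 = 35 ≡ 1, so λ ≡ 14.
  x = λ² - 6 - 11 = 196 - 17 ≡ 9; y = λ·(6 - 9) - 8 ≡ 1. → (9, 1)

(9, 1)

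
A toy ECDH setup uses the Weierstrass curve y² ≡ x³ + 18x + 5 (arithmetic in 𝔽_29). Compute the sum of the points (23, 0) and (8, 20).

(23, 0) + (8, 20). λ = (20 - 0)/(8 - 23) ≡ 20/14 mod 29. 14⁻¹ ≡ 27 (mod 29), so λ ≡ 18.
  x = λ² - 23 - 8 = 324 - 31 ≡ 3; y = λ·(23 - 3) - 0 ≡ 12. → (3, 12)

(3, 12)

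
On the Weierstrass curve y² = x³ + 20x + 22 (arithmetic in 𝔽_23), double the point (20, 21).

(19, 19)

tangent at (20, 21): λ = (3·20² + 20)/(2·21) ≡ 1/19. 19⁻¹ ≡ 17 (mod 23), so λ ≡ 1·17 ≡ 17.
  x = λ² - 20 - 20 = 289 - 40 ≡ 19; y = λ·(20 - 19) - 21 ≡ 19. → (19, 19)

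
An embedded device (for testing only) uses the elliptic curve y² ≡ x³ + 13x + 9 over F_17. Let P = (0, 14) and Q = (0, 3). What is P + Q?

O

The two points share x = 0 and their y-coordinates satisfy 14 + 3 ≡ 0 (mod 17), so they are inverses. Their sum is ∞.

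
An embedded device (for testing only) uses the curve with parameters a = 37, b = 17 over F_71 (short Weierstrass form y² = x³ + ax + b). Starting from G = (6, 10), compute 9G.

(26, 33)

Repeated addition: build up to 9G.
2G: tangent at (6, 10): λ = (3·6² + 37)/(2·10) ≡ 3/20. 20⁻¹ ≡ 32 (mod 71), so λ ≡ 3·32 ≡ 25.
  x = λ² - 6 - 6 = 625 - 12 ≡ 45; y = λ·(6 - 45) - 10 ≡ 9. → (45, 9)
3G: (45, 9) + (6, 10). λ = (10 - 9)/(6 - 45) ≡ 1/32 mod 71. 32⁻¹ ≡ 20 (mod 71), so λ ≡ 20.
  x = λ² - 45 - 6 = 400 - 51 ≡ 65; y = λ·(45 - 65) - 9 ≡ 17. → (65, 17)
4G: (65, 17) + (6, 10). λ = (10 - 17)/(6 - 65) ≡ 64/12 mod 71. 12⁻¹ ≡ 6 (mod 71) since 12·6 = 72 ≡ 1, so λ ≡ 29.
  x = λ² - 65 - 6 = 841 - 71 ≡ 60; y = λ·(65 - 60) - 17 ≡ 57. → (60, 57)
5G: (60, 57) + (6, 10). λ = (10 - 57)/(6 - 60) ≡ 24/17 mod 71. 17⁻¹ ≡ 46 (mod 71), so λ ≡ 39.
  x = λ² - 60 - 6 = 1521 - 66 ≡ 35; y = λ·(60 - 35) - 57 ≡ 66. → (35, 66)
6G: (35, 66) + (6, 10). λ = (10 - 66)/(6 - 35) ≡ 15/42 mod 71. 42⁻¹ ≡ 22 (mod 71) since 42·22 = 924 ≡ 1, so λ ≡ 46.
  x = λ² - 35 - 6 = 2116 - 41 ≡ 16; y = λ·(35 - 16) - 66 ≡ 27. → (16, 27)
7G: (16, 27) + (6, 10). λ = (10 - 27)/(6 - 16) ≡ 54/61 mod 71. 61⁻¹ ≡ 7 (mod 71), so λ ≡ 23.
  x = λ² - 16 - 6 = 529 - 22 ≡ 10; y = λ·(16 - 10) - 27 ≡ 40. → (10, 40)
8G: (10, 40) + (6, 10). λ = (10 - 40)/(6 - 10) ≡ 41/67 mod 71. 67⁻¹ ≡ 53 (mod 71) since 67·53 = 3551 ≡ 1, so λ ≡ 43.
  x = λ² - 10 - 6 = 1849 - 16 ≡ 58; y = λ·(10 - 58) - 40 ≡ 26. → (58, 26)
9G: (58, 26) + (6, 10). λ = (10 - 26)/(6 - 58) ≡ 55/19 mod 71. 19⁻¹ ≡ 15 (mod 71), so λ ≡ 44.
  x = λ² - 58 - 6 = 1936 - 64 ≡ 26; y = λ·(58 - 26) - 26 ≡ 33. → (26, 33)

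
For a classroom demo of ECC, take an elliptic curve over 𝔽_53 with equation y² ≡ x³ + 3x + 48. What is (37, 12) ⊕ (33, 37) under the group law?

(37, 12) + (33, 37). λ = (37 - 12)/(33 - 37) ≡ 25/49 mod 53. 49⁻¹ ≡ 13 (mod 53), so λ ≡ 7.
  x = λ² - 37 - 33 = 49 - 70 ≡ 32; y = λ·(37 - 32) - 12 ≡ 23. → (32, 23)

(32, 23)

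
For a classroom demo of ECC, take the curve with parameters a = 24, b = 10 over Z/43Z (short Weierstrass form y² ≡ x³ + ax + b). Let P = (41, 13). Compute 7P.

(0, 15)

Repeated addition: build up to 7P.
2P: tangent at (41, 13): λ = (3·41² + 24)/(2·13) ≡ 36/26. 26⁻¹ ≡ 5 (mod 43) since 26·5 = 130 ≡ 1, so λ ≡ 36·5 ≡ 8.
  x = λ² - 41 - 41 = 64 - 82 ≡ 25; y = λ·(41 - 25) - 13 ≡ 29. → (25, 29)
3P: (25, 29) + (41, 13). λ = (13 - 29)/(41 - 25) ≡ 27/16 mod 43. 16⁻¹ ≡ 35 (mod 43), so λ ≡ 42.
  x = λ² - 25 - 41 = 1764 - 66 ≡ 21; y = λ·(25 - 21) - 29 ≡ 10. → (21, 10)
4P: (21, 10) + (41, 13). λ = (13 - 10)/(41 - 21) ≡ 3/20 mod 43. 20⁻¹ ≡ 28 (mod 43), so λ ≡ 41.
  x = λ² - 21 - 41 = 1681 - 62 ≡ 28; y = λ·(21 - 28) - 10 ≡ 4. → (28, 4)
5P: (28, 4) + (41, 13). λ = (13 - 4)/(41 - 28) ≡ 9/13 mod 43. 13⁻¹ ≡ 10 (mod 43), so λ ≡ 4.
  x = λ² - 28 - 41 = 16 - 69 ≡ 33; y = λ·(28 - 33) - 4 ≡ 19. → (33, 19)
6P: (33, 19) + (41, 13). λ = (13 - 19)/(41 - 33) ≡ 37/8 mod 43. 8⁻¹ ≡ 27 (mod 43), so λ ≡ 10.
  x = λ² - 33 - 41 = 100 - 74 ≡ 26; y = λ·(33 - 26) - 19 ≡ 8. → (26, 8)
7P: (26, 8) + (41, 13). λ = (13 - 8)/(41 - 26) ≡ 5/15 mod 43. 15⁻¹ ≡ 23 (mod 43), so λ ≡ 29.
  x = λ² - 26 - 41 = 841 - 67 ≡ 0; y = λ·(26 - 0) - 8 ≡ 15. → (0, 15)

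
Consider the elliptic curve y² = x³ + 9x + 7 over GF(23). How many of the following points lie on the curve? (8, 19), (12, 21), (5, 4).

2

(8, 19): 19² ≡ 16, rhs ≡ 16 → on.
(12, 21): 21² ≡ 4, rhs ≡ 3 → off.
(5, 4): 4² ≡ 16, rhs ≡ 16 → on.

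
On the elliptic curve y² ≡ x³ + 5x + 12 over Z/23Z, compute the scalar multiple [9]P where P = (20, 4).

Double-and-add on 9 = (1001)₂. Start with P = (20, 4) for the leading 1-bit.
double: tangent at (20, 4): λ = (3·20² + 5)/(2·4) ≡ 9/8. 8⁻¹ ≡ 3 (mod 23), so λ ≡ 9·3 ≡ 4.
  x = λ² - 20 - 20 = 16 - 40 ≡ 22; y = λ·(20 - 22) - 4 ≡ 11. → (22, 11)
double: tangent at (22, 11): λ = (3·22² + 5)/(2·11) ≡ 8/22. 22⁻¹ ≡ 22 (mod 23) since 22·22 = 484 ≡ 1, so λ ≡ 8·22 ≡ 15.
  x = λ² - 22 - 22 = 225 - 44 ≡ 20; y = λ·(22 - 20) - 11 ≡ 19. → (20, 19)
double: tangent at (20, 19): λ = (3·20² + 5)/(2·19) ≡ 9/15. 15⁻¹ ≡ 20 (mod 23), so λ ≡ 9·20 ≡ 19.
  x = λ² - 20 - 20 = 361 - 40 ≡ 22; y = λ·(20 - 22) - 19 ≡ 12. → (22, 12)
add P: (22, 12) + (20, 4). λ = (4 - 12)/(20 - 22) ≡ 15/21 mod 23. 21⁻¹ ≡ 11 (mod 23), so λ ≡ 4.
  x = λ² - 22 - 20 = 16 - 42 ≡ 20; y = λ·(22 - 20) - 12 ≡ 19. → (20, 19)

(20, 19)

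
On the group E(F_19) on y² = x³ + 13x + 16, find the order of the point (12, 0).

2P: (12, 0) + (12, 0): same x and y₁ ≡ -y₂, so the sum is O.
2P = O, so the order is 2.

2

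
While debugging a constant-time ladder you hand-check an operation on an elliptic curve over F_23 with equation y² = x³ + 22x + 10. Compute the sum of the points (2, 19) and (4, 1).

(2, 19) + (4, 1). λ = (1 - 19)/(4 - 2) ≡ 5/2 mod 23. 2⁻¹ ≡ 12 (mod 23), so λ ≡ 14.
  x = λ² - 2 - 4 = 196 - 6 ≡ 6; y = λ·(2 - 6) - 19 ≡ 17. → (6, 17)

(6, 17)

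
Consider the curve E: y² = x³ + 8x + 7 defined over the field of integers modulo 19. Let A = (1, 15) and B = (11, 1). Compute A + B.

(12, 8)

(1, 15) + (11, 1). λ = (1 - 15)/(11 - 1) ≡ 5/10 mod 19. 10⁻¹ ≡ 2 (mod 19), so λ ≡ 10.
  x = λ² - 1 - 11 = 100 - 12 ≡ 12; y = λ·(1 - 12) - 15 ≡ 8. → (12, 8)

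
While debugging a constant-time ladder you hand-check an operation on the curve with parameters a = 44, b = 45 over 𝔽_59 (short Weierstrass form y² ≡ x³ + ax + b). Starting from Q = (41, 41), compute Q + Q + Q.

(13, 10)

Repeated addition: build up to 3Q.
2Q: tangent at (41, 41): λ = (3·41² + 44)/(2·41) ≡ 13/23. 23⁻¹ ≡ 18 (mod 59), so λ ≡ 13·18 ≡ 57.
  x = λ² - 41 - 41 = 3249 - 82 ≡ 40; y = λ·(41 - 40) - 41 ≡ 16. → (40, 16)
3Q: (40, 16) + (41, 41). λ = (41 - 16)/(41 - 40) ≡ 25/1 mod 59. 1⁻¹ ≡ 1 (mod 59), so λ ≡ 25.
  x = λ² - 40 - 41 = 625 - 81 ≡ 13; y = λ·(40 - 13) - 16 ≡ 10. → (13, 10)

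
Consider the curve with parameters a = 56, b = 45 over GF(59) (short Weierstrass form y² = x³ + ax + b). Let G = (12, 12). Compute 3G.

Repeated addition: build up to 3G.
2G: tangent at (12, 12): λ = (3·12² + 56)/(2·12) ≡ 16/24. 24⁻¹ ≡ 32 (mod 59), so λ ≡ 16·32 ≡ 40.
  x = λ² - 12 - 12 = 1600 - 24 ≡ 42; y = λ·(12 - 42) - 12 ≡ 27. → (42, 27)
3G: (42, 27) + (12, 12). λ = (12 - 27)/(12 - 42) ≡ 44/29 mod 59. 29⁻¹ ≡ 57 (mod 59) since 29·57 = 1653 ≡ 1, so λ ≡ 30.
  x = λ² - 42 - 12 = 900 - 54 ≡ 20; y = λ·(42 - 20) - 27 ≡ 43. → (20, 43)

(20, 43)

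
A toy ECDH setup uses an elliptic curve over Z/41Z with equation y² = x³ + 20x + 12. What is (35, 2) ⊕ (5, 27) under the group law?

(37, 27)

(35, 2) + (5, 27). λ = (27 - 2)/(5 - 35) ≡ 25/11 mod 41. 11⁻¹ ≡ 15 (mod 41) since 11·15 = 165 ≡ 1, so λ ≡ 6.
  x = λ² - 35 - 5 = 36 - 40 ≡ 37; y = λ·(35 - 37) - 2 ≡ 27. → (37, 27)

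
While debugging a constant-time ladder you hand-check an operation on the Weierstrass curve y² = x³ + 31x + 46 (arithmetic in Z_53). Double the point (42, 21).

tangent at (42, 21): λ = (3·42² + 31)/(2·21) ≡ 23/42. 42⁻¹ ≡ 24 (mod 53) since 42·24 = 1008 ≡ 1, so λ ≡ 23·24 ≡ 22.
  x = λ² - 42 - 42 = 484 - 84 ≡ 29; y = λ·(42 - 29) - 21 ≡ 0. → (29, 0)

(29, 0)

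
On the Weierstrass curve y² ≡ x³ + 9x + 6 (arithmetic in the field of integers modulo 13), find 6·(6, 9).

Write Q = (6, 9).
Repeated addition: build up to 6Q.
2Q: tangent at (6, 9): λ = (3·6² + 9)/(2·9) ≡ 0/5. 5⁻¹ ≡ 8 (mod 13) since 5·8 = 40 ≡ 1, so λ ≡ 0·8 ≡ 0.
  x = λ² - 6 - 6 = 0 - 12 ≡ 1; y = λ·(6 - 1) - 9 ≡ 4. → (1, 4)
3Q: (1, 4) + (6, 9). λ = (9 - 4)/(6 - 1) ≡ 5/5 mod 13. 5⁻¹ ≡ 8 (mod 13), so λ ≡ 1.
  x = λ² - 1 - 6 = 1 - 7 ≡ 7; y = λ·(1 - 7) - 4 ≡ 3. → (7, 3)
4Q: (7, 3) + (6, 9). λ = (9 - 3)/(6 - 7) ≡ 6/12 mod 13. 12⁻¹ ≡ 12 (mod 13) since 12·12 = 144 ≡ 1, so λ ≡ 7.
  x = λ² - 7 - 6 = 49 - 13 ≡ 10; y = λ·(7 - 10) - 3 ≡ 2. → (10, 2)
5Q: (10, 2) + (6, 9). λ = (9 - 2)/(6 - 10) ≡ 7/9 mod 13. 9⁻¹ ≡ 3 (mod 13), so λ ≡ 8.
  x = λ² - 10 - 6 = 64 - 16 ≡ 9; y = λ·(10 - 9) - 2 ≡ 6. → (9, 6)
6Q: (9, 6) + (6, 9). λ = (9 - 6)/(6 - 9) ≡ 3/10 mod 13. 10⁻¹ ≡ 4 (mod 13), so λ ≡ 12.
  x = λ² - 9 - 6 = 144 - 15 ≡ 12; y = λ·(9 - 12) - 6 ≡ 10. → (12, 10)

(12, 10)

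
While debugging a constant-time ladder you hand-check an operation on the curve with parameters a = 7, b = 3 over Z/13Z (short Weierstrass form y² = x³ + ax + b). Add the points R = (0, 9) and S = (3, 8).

(0, 9) + (3, 8). λ = (8 - 9)/(3 - 0) ≡ 12/3 mod 13. 3⁻¹ ≡ 9 (mod 13) since 3·9 = 27 ≡ 1, so λ ≡ 4.
  x = λ² - 0 - 3 = 16 - 3 ≡ 0; y = λ·(0 - 0) - 9 ≡ 4. → (0, 4)

(0, 4)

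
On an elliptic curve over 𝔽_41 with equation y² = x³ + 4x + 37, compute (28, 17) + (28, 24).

O

The two points share x = 28 and their y-coordinates satisfy 17 + 24 ≡ 0 (mod 41), so they are inverses. Their sum is 𝒪.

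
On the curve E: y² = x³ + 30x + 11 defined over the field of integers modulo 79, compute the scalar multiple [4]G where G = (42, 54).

Double-and-add on 4 = (100)₂. Start with G = (42, 54) for the leading 1-bit.
double: tangent at (42, 54): λ = (3·42² + 30)/(2·54) ≡ 29/29. 29⁻¹ ≡ 30 (mod 79), so λ ≡ 29·30 ≡ 1.
  x = λ² - 42 - 42 = 1 - 84 ≡ 75; y = λ·(42 - 75) - 54 ≡ 71. → (75, 71)
double: tangent at (75, 71): λ = (3·75² + 30)/(2·71) ≡ 78/63. 63⁻¹ ≡ 74 (mod 79), so λ ≡ 78·74 ≡ 5.
  x = λ² - 75 - 75 = 25 - 150 ≡ 33; y = λ·(75 - 33) - 71 ≡ 60. → (33, 60)

(33, 60)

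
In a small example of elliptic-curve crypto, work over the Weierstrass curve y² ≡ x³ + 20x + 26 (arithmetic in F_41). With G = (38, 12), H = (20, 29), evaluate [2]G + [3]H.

First 2G:
Repeated addition: build up to 2G.
2G: tangent at (38, 12): λ = (3·38² + 20)/(2·12) ≡ 6/24. 24⁻¹ ≡ 12 (mod 41) since 24·12 = 288 ≡ 1, so λ ≡ 6·12 ≡ 31.
  x = λ² - 38 - 38 = 961 - 76 ≡ 24; y = λ·(38 - 24) - 12 ≡ 12. → (24, 12)
2G = (24, 12).
Next 3H:
Repeated addition: build up to 3H.
2H: tangent at (20, 29): λ = (3·20² + 20)/(2·29) ≡ 31/17. 17⁻¹ ≡ 29 (mod 41) since 17·29 = 493 ≡ 1, so λ ≡ 31·29 ≡ 38.
  x = λ² - 20 - 20 = 1444 - 40 ≡ 10; y = λ·(20 - 10) - 29 ≡ 23. → (10, 23)
3H: (10, 23) + (20, 29). λ = (29 - 23)/(20 - 10) ≡ 6/10 mod 41. 10⁻¹ ≡ 37 (mod 41), so λ ≡ 17.
  x = λ² - 10 - 20 = 289 - 30 ≡ 13; y = λ·(10 - 13) - 23 ≡ 8. → (13, 8)
3H = (13, 8).
Finally 2G + 3H:
(24, 12) + (13, 8). λ = (8 - 12)/(13 - 24) ≡ 37/30 mod 41. 30⁻¹ ≡ 26 (mod 41), so λ ≡ 19.
  x = λ² - 24 - 13 = 361 - 37 ≡ 37; y = λ·(24 - 37) - 12 ≡ 28. → (37, 28)

(37, 28)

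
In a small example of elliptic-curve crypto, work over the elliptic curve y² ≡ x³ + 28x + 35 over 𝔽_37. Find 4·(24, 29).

Write G = (24, 29).
Double-and-add on 4 = (100)₂. Start with G = (24, 29) for the leading 1-bit.
double: tangent at (24, 29): λ = (3·24² + 28)/(2·29) ≡ 17/21. 21⁻¹ ≡ 30 (mod 37), so λ ≡ 17·30 ≡ 29.
  x = λ² - 24 - 24 = 841 - 48 ≡ 16; y = λ·(24 - 16) - 29 ≡ 18. → (16, 18)
double: tangent at (16, 18): λ = (3·16² + 28)/(2·18) ≡ 19/36. 36⁻¹ ≡ 36 (mod 37) since 36·36 = 1296 ≡ 1, so λ ≡ 19·36 ≡ 18.
  x = λ² - 16 - 16 = 324 - 32 ≡ 33; y = λ·(16 - 33) - 18 ≡ 9. → (33, 9)

(33, 9)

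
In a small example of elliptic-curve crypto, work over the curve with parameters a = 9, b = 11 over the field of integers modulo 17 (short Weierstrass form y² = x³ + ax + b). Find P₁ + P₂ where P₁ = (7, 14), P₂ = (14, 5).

(15, 6)

(7, 14) + (14, 5). λ = (5 - 14)/(14 - 7) ≡ 8/7 mod 17. 7⁻¹ ≡ 5 (mod 17), so λ ≡ 6.
  x = λ² - 7 - 14 = 36 - 21 ≡ 15; y = λ·(7 - 15) - 14 ≡ 6. → (15, 6)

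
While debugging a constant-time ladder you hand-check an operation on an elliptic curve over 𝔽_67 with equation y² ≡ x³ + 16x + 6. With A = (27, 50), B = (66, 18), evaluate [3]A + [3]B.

(30, 63)

First 3A:
Repeated addition: build up to 3A.
2A: tangent at (27, 50): λ = (3·27² + 16)/(2·50) ≡ 59/33. 33⁻¹ ≡ 65 (mod 67) since 33·65 = 2145 ≡ 1, so λ ≡ 59·65 ≡ 16.
  x = λ² - 27 - 27 = 256 - 54 ≡ 1; y = λ·(27 - 1) - 50 ≡ 31. → (1, 31)
3A: (1, 31) + (27, 50). λ = (50 - 31)/(27 - 1) ≡ 19/26 mod 67. 26⁻¹ ≡ 49 (mod 67) since 26·49 = 1274 ≡ 1, so λ ≡ 60.
  x = λ² - 1 - 27 = 3600 - 28 ≡ 21; y = λ·(1 - 21) - 31 ≡ 42. → (21, 42)
3A = (21, 42).
Next 3B:
Repeated addition: build up to 3B.
2B: tangent at (66, 18): λ = (3·66² + 16)/(2·18) ≡ 19/36. 36⁻¹ ≡ 54 (mod 67), so λ ≡ 19·54 ≡ 21.
  x = λ² - 66 - 66 = 441 - 132 ≡ 41; y = λ·(66 - 41) - 18 ≡ 38. → (41, 38)
3B: (41, 38) + (66, 18). λ = (18 - 38)/(66 - 41) ≡ 47/25 mod 67. 25⁻¹ ≡ 59 (mod 67), so λ ≡ 26.
  x = λ² - 41 - 66 = 676 - 107 ≡ 33; y = λ·(41 - 33) - 38 ≡ 36. → (33, 36)
3B = (33, 36).
Finally 3A + 3B:
(21, 42) + (33, 36). λ = (36 - 42)/(33 - 21) ≡ 61/12 mod 67. 12⁻¹ ≡ 28 (mod 67), so λ ≡ 33.
  x = λ² - 21 - 33 = 1089 - 54 ≡ 30; y = λ·(21 - 30) - 42 ≡ 63. → (30, 63)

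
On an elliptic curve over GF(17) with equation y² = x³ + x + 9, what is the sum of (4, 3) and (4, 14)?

The two points share x = 4 and their y-coordinates satisfy 3 + 14 ≡ 0 (mod 17), so they are inverses. Their sum is O.

O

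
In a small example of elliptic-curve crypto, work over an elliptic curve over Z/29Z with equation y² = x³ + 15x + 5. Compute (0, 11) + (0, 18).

O

The two points share x = 0 and their y-coordinates satisfy 11 + 18 ≡ 0 (mod 29), so they are inverses. Their sum is ∞.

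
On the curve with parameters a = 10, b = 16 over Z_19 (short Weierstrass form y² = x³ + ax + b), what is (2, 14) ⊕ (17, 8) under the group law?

(2, 14) + (17, 8). λ = (8 - 14)/(17 - 2) ≡ 13/15 mod 19. 15⁻¹ ≡ 14 (mod 19) since 15·14 = 210 ≡ 1, so λ ≡ 11.
  x = λ² - 2 - 17 = 121 - 19 ≡ 7; y = λ·(2 - 7) - 14 ≡ 7. → (7, 7)

(7, 7)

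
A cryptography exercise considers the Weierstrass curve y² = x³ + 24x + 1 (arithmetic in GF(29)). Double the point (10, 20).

(14, 23)

tangent at (10, 20): λ = (3·10² + 24)/(2·20) ≡ 5/11. 11⁻¹ ≡ 8 (mod 29), so λ ≡ 5·8 ≡ 11.
  x = λ² - 10 - 10 = 121 - 20 ≡ 14; y = λ·(10 - 14) - 20 ≡ 23. → (14, 23)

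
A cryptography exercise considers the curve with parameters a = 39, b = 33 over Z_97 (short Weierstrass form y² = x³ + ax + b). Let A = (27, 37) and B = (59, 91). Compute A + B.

(65, 8)

(27, 37) + (59, 91). λ = (91 - 37)/(59 - 27) ≡ 54/32 mod 97. 32⁻¹ ≡ 94 (mod 97), so λ ≡ 32.
  x = λ² - 27 - 59 = 1024 - 86 ≡ 65; y = λ·(27 - 65) - 37 ≡ 8. → (65, 8)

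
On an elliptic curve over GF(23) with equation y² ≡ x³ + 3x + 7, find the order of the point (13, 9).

10

2P: tangent at (13, 9): λ = (3·13² + 3)/(2·9) ≡ 4/18. 18⁻¹ ≡ 9 (mod 23) since 18·9 = 162 ≡ 1, so λ ≡ 4·9 ≡ 13.
  x = λ² - 13 - 13 = 169 - 26 ≡ 5; y = λ·(13 - 5) - 9 ≡ 3. → (5, 3)
3P: (5, 3) + (13, 9). λ = (9 - 3)/(13 - 5) ≡ 6/8 mod 23. 8⁻¹ ≡ 3 (mod 23) since 8·3 = 24 ≡ 1, so λ ≡ 18.
  x = λ² - 5 - 13 = 324 - 18 ≡ 7; y = λ·(5 - 7) - 3 ≡ 7. → (7, 7)
4P: (7, 7) + (13, 9). λ = (9 - 7)/(13 - 7) ≡ 2/6 mod 23. 6⁻¹ ≡ 4 (mod 23) since 6·4 = 24 ≡ 1, so λ ≡ 8.
  x = λ² - 7 - 13 = 64 - 20 ≡ 21; y = λ·(7 - 21) - 7 ≡ 19. → (21, 19)
5P: (21, 19) + (13, 9). λ = (9 - 19)/(13 - 21) ≡ 13/15 mod 23. 15⁻¹ ≡ 20 (mod 23), so λ ≡ 7.
  x = λ² - 21 - 13 = 49 - 34 ≡ 15; y = λ·(21 - 15) - 19 ≡ 0. → (15, 0)
6P: (15, 0) + (13, 9). λ = (9 - 0)/(13 - 15) ≡ 9/21 mod 23. 21⁻¹ ≡ 11 (mod 23) since 21·11 = 231 ≡ 1, so λ ≡ 7.
  x = λ² - 15 - 13 = 49 - 28 ≡ 21; y = λ·(15 - 21) - 0 ≡ 4. → (21, 4)
7P: (21, 4) + (13, 9). λ = (9 - 4)/(13 - 21) ≡ 5/15 mod 23. 15⁻¹ ≡ 20 (mod 23) since 15·20 = 300 ≡ 1, so λ ≡ 8.
  x = λ² - 21 - 13 = 64 - 34 ≡ 7; y = λ·(21 - 7) - 4 ≡ 16. → (7, 16)
8P: (7, 16) + (13, 9). λ = (9 - 16)/(13 - 7) ≡ 16/6 mod 23. 6⁻¹ ≡ 4 (mod 23), so λ ≡ 18.
  x = λ² - 7 - 13 = 324 - 20 ≡ 5; y = λ·(7 - 5) - 16 ≡ 20. → (5, 20)
9P: (5, 20) + (13, 9). λ = (9 - 20)/(13 - 5) ≡ 12/8 mod 23. 8⁻¹ ≡ 3 (mod 23), so λ ≡ 13.
  x = λ² - 5 - 13 = 169 - 18 ≡ 13; y = λ·(5 - 13) - 20 ≡ 14. → (13, 14)
10P: (13, 14) + (13, 9): same x and y₁ ≡ -y₂, so the sum is 𝒪.
10P = 𝒪, so the order is 10.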